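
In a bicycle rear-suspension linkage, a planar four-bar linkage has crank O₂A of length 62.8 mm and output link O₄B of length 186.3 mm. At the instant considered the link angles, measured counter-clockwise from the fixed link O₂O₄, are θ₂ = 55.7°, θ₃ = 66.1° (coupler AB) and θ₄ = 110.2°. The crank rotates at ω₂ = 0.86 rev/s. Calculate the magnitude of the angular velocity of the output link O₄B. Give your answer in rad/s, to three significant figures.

ω₂ = 5.404 rad/s (from 0.86 rev/s).
Differentiating the loop-closure r₂e^{iθ₂}+r₃e^{iθ₃}=r₁+r₄e^{iθ₄} gives r₂ω₂e^{iθ₂}+r₃ω₃e^{iθ₃}=r₄ω₄e^{iθ₄}.
Eliminating the other unknown: ω₄ = r₂ω₂ sin(θ₂−θ₃) / [r₄ sin(θ₄−θ₃)].
Numerator sine = -0.18052; denominator sine = +0.69591.
Result = 0.0628·5.404·(-0.18052) / (0.1863·(+0.69591)) = -0.47249 rad/s; magnitude 0.47249 rad/s.

0.472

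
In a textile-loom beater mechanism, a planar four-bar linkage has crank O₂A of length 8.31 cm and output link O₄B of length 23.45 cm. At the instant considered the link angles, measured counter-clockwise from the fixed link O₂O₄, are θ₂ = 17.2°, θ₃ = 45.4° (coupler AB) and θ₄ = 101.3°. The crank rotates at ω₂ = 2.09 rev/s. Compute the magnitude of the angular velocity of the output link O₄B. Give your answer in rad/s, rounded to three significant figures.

2.66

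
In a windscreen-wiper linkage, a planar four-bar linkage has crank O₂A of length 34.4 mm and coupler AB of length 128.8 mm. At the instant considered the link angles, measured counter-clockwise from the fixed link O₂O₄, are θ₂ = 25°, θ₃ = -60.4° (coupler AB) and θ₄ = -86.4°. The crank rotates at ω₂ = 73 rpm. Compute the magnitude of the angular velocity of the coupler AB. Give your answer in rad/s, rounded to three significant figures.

4.34

ω₂ = 7.645 rad/s (from 73 rpm).
Differentiating the loop-closure r₂e^{iθ₂}+r₃e^{iθ₃}=r₁+r₄e^{iθ₄} gives r₂ω₂e^{iθ₂}+r₃ω₃e^{iθ₃}=r₄ω₄e^{iθ₄}.
Eliminating the other unknown: ω₃ = r₂ω₂ sin(θ₄−θ₂) / [r₃ sin(θ₃−θ₄)].
Numerator sine = -0.93106; denominator sine = +0.43837.
Result = 0.0344·7.645·(-0.93106) / (0.1288·(+0.43837)) = -4.3364 rad/s; magnitude 4.3364 rad/s.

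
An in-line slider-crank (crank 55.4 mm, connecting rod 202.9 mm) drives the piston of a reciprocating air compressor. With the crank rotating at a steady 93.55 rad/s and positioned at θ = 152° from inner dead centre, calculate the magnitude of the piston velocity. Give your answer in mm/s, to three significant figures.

1840

ω = 93.55 rad/s
For an in-line slider-crank, x = r cosθ + √(L² − r² sin²θ), so v = −rω sinθ·[1 + r cosθ/√(L² − r² sin²θ)].
With r = 0.0554 m, L = 0.2029 m, θ = 152°: √(L² − r² sin²θ) = 0.20123 m.
v = −0.0554·93.55·0.46947·[1 + 0.0554·-0.88295/0.20123] = -1.8417 m/s.
|v| = 1.8417 m/s = 1841.7 mm/s.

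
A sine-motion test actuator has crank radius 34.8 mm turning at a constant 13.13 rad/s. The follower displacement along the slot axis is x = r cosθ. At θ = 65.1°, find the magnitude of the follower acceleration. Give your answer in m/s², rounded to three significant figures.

2.53

ω = 13.13 rad/s
x = r cosθ ⇒ ẍ = −rω² cosθ (ω constant).
|a| = rω²|cosθ| = 0.0348·(13.13)²·|cos 65.1°| = 2.526 m/s².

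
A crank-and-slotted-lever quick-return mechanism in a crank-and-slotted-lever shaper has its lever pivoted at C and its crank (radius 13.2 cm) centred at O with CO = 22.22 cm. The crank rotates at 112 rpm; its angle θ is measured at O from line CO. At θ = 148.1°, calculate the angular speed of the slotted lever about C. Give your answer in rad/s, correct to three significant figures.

5.16

ω = 11.73 rad/s (from 112 rpm).
Crank pin A relative to C: A = (d + r cosθ, r sinθ); lever angle φ = atan2(r sinθ, d + r cosθ).
Differentiating tanφ: φ̇ = rω(d cosθ + r)/(d² + r² + 2dr cosθ).
d² + r² + 2dr cosθ = |CA|² = 0.0169955 m²;  d cosθ + r = -0.056642 m.
|ω_lever| = |0.132·11.73·-0.056642| / 0.0169955 = 5.1597 rad/s.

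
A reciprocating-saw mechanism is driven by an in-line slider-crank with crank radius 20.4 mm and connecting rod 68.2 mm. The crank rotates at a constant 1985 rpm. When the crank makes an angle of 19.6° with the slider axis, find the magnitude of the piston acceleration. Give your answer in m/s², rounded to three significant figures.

ω = 2π·1985/60 = 207.9 rad/s
x(θ) = r cosθ + √(L² − r² sin²θ); with ω constant, a = ω²·d²x/dθ².
d²x/dθ² = −r cosθ − r²(cos2θ)/√u − r⁴ sin²2θ/(4u^{3/2}),  u = L² − r² sin²θ = 0.00460441 m².
Substituting r = 0.0204 m, L = 0.0682 m, θ = 19.6°: d²x/dθ² = -0.024026 m.
a = ω²·d²x/dθ² = (207.9)²·(-0.024026) = -1038.2 m/s²;  |a| = 1038.2 m/s².

1040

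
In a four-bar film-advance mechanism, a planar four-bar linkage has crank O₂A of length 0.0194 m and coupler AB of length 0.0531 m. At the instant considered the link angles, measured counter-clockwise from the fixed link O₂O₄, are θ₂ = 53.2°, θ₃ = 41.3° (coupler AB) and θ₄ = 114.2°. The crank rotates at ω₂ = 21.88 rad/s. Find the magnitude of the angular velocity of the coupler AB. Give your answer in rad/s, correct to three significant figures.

ω₂ = 21.88 rad/s
Differentiating the loop-closure r₂e^{iθ₂}+r₃e^{iθ₃}=r₁+r₄e^{iθ₄} gives r₂ω₂e^{iθ₂}+r₃ω₃e^{iθ₃}=r₄ω₄e^{iθ₄}.
Eliminating the other unknown: ω₃ = r₂ω₂ sin(θ₄−θ₂) / [r₃ sin(θ₃−θ₄)].
Numerator sine = +0.87462; denominator sine = -0.95579.
Result = 0.0194·21.88·(+0.87462) / (0.0531·(-0.95579)) = -7.3149 rad/s; magnitude 7.3149 rad/s.

7.31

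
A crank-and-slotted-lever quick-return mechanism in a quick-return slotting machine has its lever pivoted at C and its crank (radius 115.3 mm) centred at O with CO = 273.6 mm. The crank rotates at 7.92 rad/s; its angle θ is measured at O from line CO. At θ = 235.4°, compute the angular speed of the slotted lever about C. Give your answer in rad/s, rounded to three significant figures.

0.699

ω = 7.92 rad/s
Crank pin A relative to C: A = (d + r cosθ, r sinθ); lever angle φ = atan2(r sinθ, d + r cosθ).
Differentiating tanφ: φ̇ = rω(d cosθ + r)/(d² + r² + 2dr cosθ).
d² + r² + 2dr cosθ = |CA|² = 0.0523246 m²;  d cosθ + r = -0.040062 m.
|ω_lever| = |0.1153·7.92·-0.040062| / 0.0523246 = 0.69917 rad/s.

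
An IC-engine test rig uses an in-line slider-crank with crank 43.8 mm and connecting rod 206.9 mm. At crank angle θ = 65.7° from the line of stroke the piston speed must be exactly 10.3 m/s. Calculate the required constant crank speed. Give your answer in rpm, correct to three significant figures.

For an in-line slider-crank, |v_piston| = rω|sinθ|·[1 + r cosθ/√(L² − r² sin²θ)].
With r = 0.0438 m, L = 0.2069 m, θ = 65.7°: the bracketed kinematic factor |dx/dθ| = 0.043464 m.
ω = v/|dx/dθ| = 10.3/0.043464 = 236.98 rad/s.
N = 60ω/(2π) = 2263 rpm.

2260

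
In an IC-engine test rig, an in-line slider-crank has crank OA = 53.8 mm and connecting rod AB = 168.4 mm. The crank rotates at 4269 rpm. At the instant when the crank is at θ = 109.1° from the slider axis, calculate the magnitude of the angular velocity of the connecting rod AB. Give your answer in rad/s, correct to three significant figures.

49.0

ω = 447 rad/s (converted from 4269 rpm).
The rod makes angle φ with the slider axis where L sinφ = r sinθ; differentiating, L cosφ·φ̇ = r ω cosθ.
L cosφ = √(L² − r² sin²θ) = 0.16054 m.
|ω_rod| = r ω |cosθ| / √(L² − r² sin²θ) = 0.0538·447·0.32722/0.16054 = 49.021 rad/s.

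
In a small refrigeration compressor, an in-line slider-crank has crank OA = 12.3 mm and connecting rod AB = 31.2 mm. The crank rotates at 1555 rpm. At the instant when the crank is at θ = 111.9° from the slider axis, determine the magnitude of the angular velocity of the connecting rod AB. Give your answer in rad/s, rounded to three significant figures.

25.7

ω = 162.8 rad/s (converted from 1555 rpm).
The rod makes angle φ with the slider axis where L sinφ = r sinθ; differentiating, L cosφ·φ̇ = r ω cosθ.
L cosφ = √(L² − r² sin²θ) = 0.029038 m.
|ω_rod| = r ω |cosθ| / √(L² − r² sin²θ) = 0.0123·162.8·0.37299/0.029038 = 25.727 rad/s.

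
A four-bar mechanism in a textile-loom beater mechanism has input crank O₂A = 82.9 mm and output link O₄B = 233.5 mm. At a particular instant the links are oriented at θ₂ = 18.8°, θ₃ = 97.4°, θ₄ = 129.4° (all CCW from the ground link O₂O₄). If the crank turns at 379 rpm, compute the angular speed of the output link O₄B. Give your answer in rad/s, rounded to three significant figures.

26.1

ω₂ = 39.69 rad/s (from 379 rpm).
Differentiating the loop-closure r₂e^{iθ₂}+r₃e^{iθ₃}=r₁+r₄e^{iθ₄} gives r₂ω₂e^{iθ₂}+r₃ω₃e^{iθ₃}=r₄ω₄e^{iθ₄}.
Eliminating the other unknown: ω₄ = r₂ω₂ sin(θ₂−θ₃) / [r₄ sin(θ₄−θ₃)].
Numerator sine = -0.98027; denominator sine = +0.52992.
Result = 0.0829·39.69·(-0.98027) / (0.2335·(+0.52992)) = -26.066 rad/s; magnitude 26.066 rad/s.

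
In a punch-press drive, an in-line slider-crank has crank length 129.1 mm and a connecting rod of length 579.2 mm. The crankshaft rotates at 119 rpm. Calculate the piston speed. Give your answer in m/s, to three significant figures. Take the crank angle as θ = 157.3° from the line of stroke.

ω = 2π·119/60 = 12.46 rad/s
For an in-line slider-crank, x = r cosθ + √(L² − r² sin²θ), so v = −rω sinθ·[1 + r cosθ/√(L² − r² sin²θ)].
With r = 0.1291 m, L = 0.5792 m, θ = 157.3°: √(L² − r² sin²θ) = 0.57705 m.
v = −0.1291·12.46·0.38591·[1 + 0.1291·-0.92254/0.57705] = -0.49271 m/s.
|v| = 0.49271 m/s.

0.493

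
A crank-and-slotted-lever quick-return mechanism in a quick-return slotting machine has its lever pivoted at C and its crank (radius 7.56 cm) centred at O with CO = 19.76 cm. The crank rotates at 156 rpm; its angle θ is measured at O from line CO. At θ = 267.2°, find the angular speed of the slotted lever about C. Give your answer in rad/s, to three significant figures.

1.88

ω = 16.34 rad/s (from 156 rpm).
Crank pin A relative to C: A = (d + r cosθ, r sinθ); lever angle φ = atan2(r sinθ, d + r cosθ).
Differentiating tanφ: φ̇ = rω(d cosθ + r)/(d² + r² + 2dr cosθ).
d² + r² + 2dr cosθ = |CA|² = 0.0433016 m²;  d cosθ + r = +0.065947 m.
|ω_lever| = |0.0756·16.34·+0.065947| / 0.0433016 = 1.8809 rad/s.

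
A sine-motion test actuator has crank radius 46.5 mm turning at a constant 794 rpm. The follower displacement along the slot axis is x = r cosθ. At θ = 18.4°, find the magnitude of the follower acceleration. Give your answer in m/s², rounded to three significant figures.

ω = 83.15 rad/s (from 794 rpm).
x = r cosθ ⇒ ẍ = −rω² cosθ (ω constant).
|a| = rω²|cosθ| = 0.0465·(83.15)²·|cos 18.4°| = 305.04 m/s².

305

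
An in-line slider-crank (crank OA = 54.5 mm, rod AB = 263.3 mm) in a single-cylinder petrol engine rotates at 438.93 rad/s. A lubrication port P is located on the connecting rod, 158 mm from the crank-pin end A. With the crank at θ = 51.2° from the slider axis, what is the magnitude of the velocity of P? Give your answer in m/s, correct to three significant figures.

ω = 438.9 rad/s.  Crank-pin speed |V_A| = rω = 23.922 m/s, perpendicular to OA.
Rod angle: sinφ = −(r/L) sinθ ⇒ φ = -9.283°; ω_rod = −rω cosθ/√(L²−r²sin²θ) = -57.685 rad/s.
V_P = V_A + ω_rod × AP, with AP = 0.158 m along the rod.
Components: V_Px = −rω sinθ − a·ω_rod·sinφ = -20.113 m/s;  V_Py = rω cosθ + a·ω_rod·cosφ = +5.9946 m/s.
|V_P| = √(V_Px² + V_Py²) = 20.988 m/s.

21.0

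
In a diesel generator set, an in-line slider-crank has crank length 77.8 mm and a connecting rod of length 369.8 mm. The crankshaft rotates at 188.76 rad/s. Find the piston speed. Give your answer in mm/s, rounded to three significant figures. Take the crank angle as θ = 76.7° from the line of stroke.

15000

ω = 188.8 rad/s
For an in-line slider-crank, x = r cosθ + √(L² − r² sin²θ), so v = −rω sinθ·[1 + r cosθ/√(L² − r² sin²θ)].
With r = 0.0778 m, L = 0.3698 m, θ = 76.7°: √(L² − r² sin²θ) = 0.36197 m.
v = −0.0778·188.8·0.97318·[1 + 0.0778·0.23005/0.36197] = -14.998 m/s.
|v| = 14.998 m/s = 14998 mm/s.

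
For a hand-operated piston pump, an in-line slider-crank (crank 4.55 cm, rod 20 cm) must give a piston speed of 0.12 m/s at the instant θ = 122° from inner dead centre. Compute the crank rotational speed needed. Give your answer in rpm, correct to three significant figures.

33.9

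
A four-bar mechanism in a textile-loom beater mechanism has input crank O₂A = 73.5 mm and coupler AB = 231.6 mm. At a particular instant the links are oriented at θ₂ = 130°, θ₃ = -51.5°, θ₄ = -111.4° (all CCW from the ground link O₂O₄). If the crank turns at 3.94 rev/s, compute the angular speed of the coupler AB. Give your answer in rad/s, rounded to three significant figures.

7.97

ω₂ = 24.76 rad/s (from 3.94 rev/s).
Differentiating the loop-closure r₂e^{iθ₂}+r₃e^{iθ₃}=r₁+r₄e^{iθ₄} gives r₂ω₂e^{iθ₂}+r₃ω₃e^{iθ₃}=r₄ω₄e^{iθ₄}.
Eliminating the other unknown: ω₃ = r₂ω₂ sin(θ₄−θ₂) / [r₃ sin(θ₃−θ₄)].
Numerator sine = +0.87798; denominator sine = +0.86515.
Result = 0.0735·24.76·(+0.87798) / (0.2316·(+0.86515)) = +7.9729 rad/s; magnitude 7.9729 rad/s.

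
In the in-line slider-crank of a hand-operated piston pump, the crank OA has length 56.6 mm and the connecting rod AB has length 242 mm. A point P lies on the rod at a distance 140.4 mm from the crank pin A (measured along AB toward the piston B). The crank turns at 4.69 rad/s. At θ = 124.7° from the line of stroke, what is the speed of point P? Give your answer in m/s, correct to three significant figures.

0.211

ω = 4.69 rad/s.  Crank-pin speed |V_A| = rω = 0.26545 m/s, perpendicular to OA.
Rod angle: sinφ = −(r/L) sinθ ⇒ φ = -11.086°; ω_rod = −rω cosθ/√(L²−r²sin²θ) = +0.63633 rad/s.
V_P = V_A + ω_rod × AP, with AP = 0.1404 m along the rod.
Components: V_Px = −rω sinθ − a·ω_rod·sinφ = -0.20106 m/s;  V_Py = rω cosθ + a·ω_rod·cosφ = -0.063444 m/s.
|V_P| = √(V_Px² + V_Py²) = 0.21083 m/s.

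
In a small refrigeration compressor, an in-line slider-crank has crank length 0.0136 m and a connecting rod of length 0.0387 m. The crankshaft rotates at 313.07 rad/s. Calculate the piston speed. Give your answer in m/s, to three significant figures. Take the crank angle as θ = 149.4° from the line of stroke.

ω = 313.1 rad/s
For an in-line slider-crank, x = r cosθ + √(L² − r² sin²θ), so v = −rω sinθ·[1 + r cosθ/√(L² − r² sin²θ)].
With r = 0.0136 m, L = 0.0387 m, θ = 149.4°: √(L² − r² sin²θ) = 0.038076 m.
v = −0.0136·313.1·0.50904·[1 + 0.0136·-0.86074/0.038076] = -1.501 m/s.
|v| = 1.501 m/s.

1.50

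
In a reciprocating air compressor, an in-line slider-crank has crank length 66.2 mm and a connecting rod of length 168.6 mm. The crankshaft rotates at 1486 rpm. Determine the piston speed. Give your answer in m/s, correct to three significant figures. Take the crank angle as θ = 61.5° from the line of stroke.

ω = 2π·1486/60 = 155.6 rad/s
For an in-line slider-crank, x = r cosθ + √(L² − r² sin²θ), so v = −rω sinθ·[1 + r cosθ/√(L² − r² sin²θ)].
With r = 0.0662 m, L = 0.1686 m, θ = 61.5°: √(L² − r² sin²θ) = 0.15824 m.
v = −0.0662·155.6·0.87882·[1 + 0.0662·0.47716/0.15824] = -10.86 m/s.
|v| = 10.86 m/s.

10.9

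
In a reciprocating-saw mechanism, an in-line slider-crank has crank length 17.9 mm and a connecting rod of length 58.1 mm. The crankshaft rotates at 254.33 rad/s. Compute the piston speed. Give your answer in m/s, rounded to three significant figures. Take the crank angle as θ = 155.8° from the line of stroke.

1.34

ω = 254.3 rad/s
For an in-line slider-crank, x = r cosθ + √(L² − r² sin²θ), so v = −rω sinθ·[1 + r cosθ/√(L² − r² sin²θ)].
With r = 0.0179 m, L = 0.0581 m, θ = 155.8°: √(L² − r² sin²θ) = 0.057635 m.
v = −0.0179·254.3·0.40992·[1 + 0.0179·-0.91212/0.057635] = -1.3375 m/s.
|v| = 1.3375 m/s.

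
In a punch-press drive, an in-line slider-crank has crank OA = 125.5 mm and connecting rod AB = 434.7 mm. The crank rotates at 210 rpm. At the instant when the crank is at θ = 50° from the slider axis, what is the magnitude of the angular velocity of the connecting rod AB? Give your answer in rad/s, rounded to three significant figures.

4.18

ω = 21.99 rad/s (converted from 210 rpm).
The rod makes angle φ with the slider axis where L sinφ = r sinθ; differentiating, L cosφ·φ̇ = r ω cosθ.
L cosφ = √(L² − r² sin²θ) = 0.42394 m.
|ω_rod| = r ω |cosθ| / √(L² − r² sin²θ) = 0.1255·21.99·0.64279/0.42394 = 4.1847 rad/s.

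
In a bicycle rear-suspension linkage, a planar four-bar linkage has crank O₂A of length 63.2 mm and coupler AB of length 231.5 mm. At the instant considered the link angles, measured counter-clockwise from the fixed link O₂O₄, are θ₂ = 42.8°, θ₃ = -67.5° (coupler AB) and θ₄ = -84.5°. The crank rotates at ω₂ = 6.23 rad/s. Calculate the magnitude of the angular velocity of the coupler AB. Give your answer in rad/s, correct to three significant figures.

ω₂ = 6.23 rad/s
Differentiating the loop-closure r₂e^{iθ₂}+r₃e^{iθ₃}=r₁+r₄e^{iθ₄} gives r₂ω₂e^{iθ₂}+r₃ω₃e^{iθ₃}=r₄ω₄e^{iθ₄}.
Eliminating the other unknown: ω₃ = r₂ω₂ sin(θ₄−θ₂) / [r₃ sin(θ₃−θ₄)].
Numerator sine = -0.79547; denominator sine = +0.29237.
Result = 0.0632·6.23·(-0.79547) / (0.2315·(+0.29237)) = -4.6275 rad/s; magnitude 4.6275 rad/s.

4.63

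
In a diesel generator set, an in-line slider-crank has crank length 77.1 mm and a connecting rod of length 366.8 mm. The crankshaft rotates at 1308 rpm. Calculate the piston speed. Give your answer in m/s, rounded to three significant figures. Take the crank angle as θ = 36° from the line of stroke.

7.27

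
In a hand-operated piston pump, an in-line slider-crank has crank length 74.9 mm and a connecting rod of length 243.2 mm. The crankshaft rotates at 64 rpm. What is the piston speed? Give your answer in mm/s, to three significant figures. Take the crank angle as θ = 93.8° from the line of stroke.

490

ω = 2π·64/60 = 6.702 rad/s
For an in-line slider-crank, x = r cosθ + √(L² − r² sin²θ), so v = −rω sinθ·[1 + r cosθ/√(L² − r² sin²θ)].
With r = 0.0749 m, L = 0.2432 m, θ = 93.8°: √(L² − r² sin²θ) = 0.23143 m.
v = −0.0749·6.702·0.99780·[1 + 0.0749·-0.06627/0.23143] = -0.49014 m/s.
|v| = 0.49014 m/s = 490.14 mm/s.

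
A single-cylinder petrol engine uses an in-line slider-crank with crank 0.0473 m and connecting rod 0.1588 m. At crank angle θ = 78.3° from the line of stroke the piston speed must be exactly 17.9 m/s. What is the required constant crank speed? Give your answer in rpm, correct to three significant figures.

3470

For an in-line slider-crank, |v_piston| = rω|sinθ|·[1 + r cosθ/√(L² − r² sin²θ)].
With r = 0.0473 m, L = 0.1588 m, θ = 78.3°: the bracketed kinematic factor |dx/dθ| = 0.049242 m.
ω = v/|dx/dθ| = 17.9/0.049242 = 363.51 rad/s.
N = 60ω/(2π) = 3471.3 rpm.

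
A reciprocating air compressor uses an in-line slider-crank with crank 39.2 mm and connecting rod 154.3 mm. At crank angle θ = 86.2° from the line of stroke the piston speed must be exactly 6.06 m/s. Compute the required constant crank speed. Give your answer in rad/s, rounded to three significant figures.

152

For an in-line slider-crank, |v_piston| = rω|sinθ|·[1 + r cosθ/√(L² − r² sin²θ)].
With r = 0.0392 m, L = 0.1543 m, θ = 86.2°: the bracketed kinematic factor |dx/dθ| = 0.039795 m.
ω = v/|dx/dθ| = 6.06/0.039795 = 152.28 rad/s.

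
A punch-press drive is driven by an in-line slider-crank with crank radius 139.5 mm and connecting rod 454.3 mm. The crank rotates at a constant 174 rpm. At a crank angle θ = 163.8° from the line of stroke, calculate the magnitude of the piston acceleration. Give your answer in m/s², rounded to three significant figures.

32.3

ω = 2π·174/60 = 18.22 rad/s
x(θ) = r cosθ + √(L² − r² sin²θ); with ω constant, a = ω²·d²x/dθ².
d²x/dθ² = −r cosθ − r²(cos2θ)/√u − r⁴ sin²2θ/(4u^{3/2}),  u = L² − r² sin²θ = 0.204874 m².
Substituting r = 0.1395 m, L = 0.4543 m, θ = 163.8°: d²x/dθ² = +0.097367 m.
a = ω²·d²x/dθ² = (18.22)²·(+0.097367) = +32.327 m/s²;  |a| = 32.327 m/s².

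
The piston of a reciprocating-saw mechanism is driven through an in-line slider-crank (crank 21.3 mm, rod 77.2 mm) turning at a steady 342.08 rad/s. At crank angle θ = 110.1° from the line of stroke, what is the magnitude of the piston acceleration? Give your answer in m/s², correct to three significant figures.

ω = 342.1 rad/s
x(θ) = r cosθ + √(L² − r² sin²θ); with ω constant, a = ω²·d²x/dθ².
d²x/dθ² = −r cosθ − r²(cos2θ)/√u − r⁴ sin²2θ/(4u^{3/2}),  u = L² − r² sin²θ = 0.00555973 m².
Substituting r = 0.0213 m, L = 0.0772 m, θ = 110.1°: d²x/dθ² = +0.011916 m.
a = ω²·d²x/dθ² = (342.1)²·(+0.011916) = +1394.4 m/s²;  |a| = 1394.4 m/s².

1390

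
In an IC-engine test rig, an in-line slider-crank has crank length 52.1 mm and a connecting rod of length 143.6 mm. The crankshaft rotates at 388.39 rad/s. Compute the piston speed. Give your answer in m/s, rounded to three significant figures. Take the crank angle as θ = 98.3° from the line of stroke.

ω = 388.4 rad/s
For an in-line slider-crank, x = r cosθ + √(L² − r² sin²θ), so v = −rω sinθ·[1 + r cosθ/√(L² − r² sin²θ)].
With r = 0.0521 m, L = 0.1436 m, θ = 98.3°: √(L² − r² sin²θ) = 0.13403 m.
v = −0.0521·388.4·0.98953·[1 + 0.0521·-0.14436/0.13403] = -18.9 m/s.
|v| = 18.9 m/s.

18.9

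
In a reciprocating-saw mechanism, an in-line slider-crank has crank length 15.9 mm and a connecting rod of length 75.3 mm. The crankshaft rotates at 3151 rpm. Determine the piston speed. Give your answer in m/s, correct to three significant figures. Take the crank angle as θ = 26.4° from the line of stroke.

2.78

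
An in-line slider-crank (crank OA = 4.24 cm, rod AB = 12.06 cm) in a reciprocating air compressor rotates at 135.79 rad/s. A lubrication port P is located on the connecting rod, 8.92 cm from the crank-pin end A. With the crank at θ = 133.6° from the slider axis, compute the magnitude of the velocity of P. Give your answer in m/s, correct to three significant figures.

3.55

ω = 135.8 rad/s.  Crank-pin speed |V_A| = rω = 5.7575 m/s, perpendicular to OA.
Rod angle: sinφ = −(r/L) sinθ ⇒ φ = -14.750°; ω_rod = −rω cosθ/√(L²−r²sin²θ) = +34.045 rad/s.
V_P = V_A + ω_rod × AP, with AP = 0.0892 m along the rod.
Components: V_Px = −rω sinθ − a·ω_rod·sinφ = -3.3962 m/s;  V_Py = rω cosθ + a·ω_rod·cosφ = -1.0338 m/s.
|V_P| = √(V_Px² + V_Py²) = 3.5501 m/s.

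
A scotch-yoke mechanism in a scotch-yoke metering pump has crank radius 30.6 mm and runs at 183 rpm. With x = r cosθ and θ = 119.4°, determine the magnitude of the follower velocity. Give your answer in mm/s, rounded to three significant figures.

511

ω = 19.16 rad/s (from 183 rpm).
x = r cosθ ⇒ ẋ = −rω sinθ.
|v| = rω|sinθ| = 0.0306·19.16·|sin 119.4°| = 0.51089 m/s = 510.89 mm/s.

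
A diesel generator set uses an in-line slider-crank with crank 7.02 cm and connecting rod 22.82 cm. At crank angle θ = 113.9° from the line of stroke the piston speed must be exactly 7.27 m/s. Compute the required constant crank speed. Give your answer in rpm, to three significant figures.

For an in-line slider-crank, |v_piston| = rω|sinθ|·[1 + r cosθ/√(L² − r² sin²θ)].
With r = 0.0702 m, L = 0.2282 m, θ = 113.9°: the bracketed kinematic factor |dx/dθ| = 0.055845 m.
ω = v/|dx/dθ| = 7.27/0.055845 = 130.18 rad/s.
N = 60ω/(2π) = 1243.1 rpm.

1240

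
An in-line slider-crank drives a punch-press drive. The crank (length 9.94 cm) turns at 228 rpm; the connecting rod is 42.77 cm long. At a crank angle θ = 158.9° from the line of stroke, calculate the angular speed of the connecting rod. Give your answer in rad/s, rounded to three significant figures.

5.20

ω = 23.88 rad/s (converted from 228 rpm).
The rod makes angle φ with the slider axis where L sinφ = r sinθ; differentiating, L cosφ·φ̇ = r ω cosθ.
L cosφ = √(L² − r² sin²θ) = 0.4262 m.
|ω_rod| = r ω |cosθ| / √(L² − r² sin²θ) = 0.0994·23.88·0.93295/0.4262 = 5.1951 rad/s.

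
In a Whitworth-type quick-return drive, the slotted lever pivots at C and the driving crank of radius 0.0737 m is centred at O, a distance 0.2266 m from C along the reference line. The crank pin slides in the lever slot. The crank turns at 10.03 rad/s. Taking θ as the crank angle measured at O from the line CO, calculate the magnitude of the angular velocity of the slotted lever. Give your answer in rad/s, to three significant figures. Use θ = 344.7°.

2.43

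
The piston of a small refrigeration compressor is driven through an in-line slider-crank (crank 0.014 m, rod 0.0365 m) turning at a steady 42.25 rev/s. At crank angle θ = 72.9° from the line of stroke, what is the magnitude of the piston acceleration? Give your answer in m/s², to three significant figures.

40.8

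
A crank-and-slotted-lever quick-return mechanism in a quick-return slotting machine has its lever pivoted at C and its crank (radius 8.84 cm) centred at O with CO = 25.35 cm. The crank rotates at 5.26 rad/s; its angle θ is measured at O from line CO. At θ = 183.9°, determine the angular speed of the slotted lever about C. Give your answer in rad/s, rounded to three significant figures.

ω = 5.26 rad/s
Crank pin A relative to C: A = (d + r cosθ, r sinθ); lever angle φ = atan2(r sinθ, d + r cosθ).
Differentiating tanφ: φ̇ = rω(d cosθ + r)/(d² + r² + 2dr cosθ).
d² + r² + 2dr cosθ = |CA|² = 0.0273618 m²;  d cosθ + r = -0.16451 m.
|ω_lever| = |0.0884·5.26·-0.16451| / 0.0273618 = 2.7957 rad/s.

2.80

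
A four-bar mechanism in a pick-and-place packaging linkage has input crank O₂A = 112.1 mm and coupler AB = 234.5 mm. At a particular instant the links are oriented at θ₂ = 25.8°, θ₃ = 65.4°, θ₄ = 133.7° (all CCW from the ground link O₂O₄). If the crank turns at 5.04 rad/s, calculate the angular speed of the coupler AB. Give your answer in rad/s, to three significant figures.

2.47

ω₂ = 5.04 rad/s
Differentiating the loop-closure r₂e^{iθ₂}+r₃e^{iθ₃}=r₁+r₄e^{iθ₄} gives r₂ω₂e^{iθ₂}+r₃ω₃e^{iθ₃}=r₄ω₄e^{iθ₄}.
Eliminating the other unknown: ω₃ = r₂ω₂ sin(θ₄−θ₂) / [r₃ sin(θ₃−θ₄)].
Numerator sine = +0.95159; denominator sine = -0.92913.
Result = 0.1121·5.04·(+0.95159) / (0.2345·(-0.92913)) = -2.4676 rad/s; magnitude 2.4676 rad/s.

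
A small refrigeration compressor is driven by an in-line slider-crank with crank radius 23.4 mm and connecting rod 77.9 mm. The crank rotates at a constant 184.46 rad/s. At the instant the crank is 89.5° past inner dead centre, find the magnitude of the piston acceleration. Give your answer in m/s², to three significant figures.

ω = 184.5 rad/s
x(θ) = r cosθ + √(L² − r² sin²θ); with ω constant, a = ω²·d²x/dθ².
d²x/dθ² = −r cosθ − r²(cos2θ)/√u − r⁴ sin²2θ/(4u^{3/2}),  u = L² − r² sin²θ = 0.00552089 m².
Substituting r = 0.0234 m, L = 0.0779 m, θ = 89.5°: d²x/dθ² = +0.0071639 m.
a = ω²·d²x/dθ² = (184.5)²·(+0.0071639) = +243.76 m/s²;  |a| = 243.76 m/s².

244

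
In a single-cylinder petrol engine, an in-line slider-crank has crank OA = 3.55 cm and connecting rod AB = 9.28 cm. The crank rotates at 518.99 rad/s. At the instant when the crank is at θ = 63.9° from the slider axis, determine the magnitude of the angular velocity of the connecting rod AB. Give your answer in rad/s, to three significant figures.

ω = 519 rad/s
The rod makes angle φ with the slider axis where L sinφ = r sinθ; differentiating, L cosφ·φ̇ = r ω cosθ.
L cosφ = √(L² − r² sin²θ) = 0.087152 m.
|ω_rod| = r ω |cosθ| / √(L² − r² sin²θ) = 0.0355·519·0.43994/0.087152 = 93.004 rad/s.

93.0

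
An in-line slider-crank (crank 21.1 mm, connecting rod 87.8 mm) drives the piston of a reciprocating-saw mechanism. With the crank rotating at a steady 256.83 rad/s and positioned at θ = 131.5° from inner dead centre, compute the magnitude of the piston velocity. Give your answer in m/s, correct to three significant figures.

ω = 256.8 rad/s
For an in-line slider-crank, x = r cosθ + √(L² − r² sin²θ), so v = −rω sinθ·[1 + r cosθ/√(L² − r² sin²θ)].
With r = 0.0211 m, L = 0.0878 m, θ = 131.5°: √(L² − r² sin²θ) = 0.086366 m.
v = −0.0211·256.8·0.74896·[1 + 0.0211·-0.66262/0.086366] = -3.4016 m/s.
|v| = 3.4016 m/s.

3.40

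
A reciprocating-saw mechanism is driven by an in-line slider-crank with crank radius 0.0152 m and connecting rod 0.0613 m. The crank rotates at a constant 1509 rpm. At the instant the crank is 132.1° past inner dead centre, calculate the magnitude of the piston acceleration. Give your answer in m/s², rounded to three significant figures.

263

ω = 2π·1509/60 = 158 rad/s
x(θ) = r cosθ + √(L² − r² sin²θ); with ω constant, a = ω²·d²x/dθ².
d²x/dθ² = −r cosθ − r²(cos2θ)/√u − r⁴ sin²2θ/(4u^{3/2}),  u = L² − r² sin²θ = 0.0036305 m².
Substituting r = 0.0152 m, L = 0.0613 m, θ = 132.1°: d²x/dθ² = +0.010518 m.
a = ω²·d²x/dθ² = (158)²·(+0.010518) = +262.63 m/s²;  |a| = 262.63 m/s².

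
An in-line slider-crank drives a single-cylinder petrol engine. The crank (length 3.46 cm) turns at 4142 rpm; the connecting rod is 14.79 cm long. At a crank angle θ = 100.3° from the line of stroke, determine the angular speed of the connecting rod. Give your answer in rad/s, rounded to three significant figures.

ω = 433.7 rad/s (converted from 4142 rpm).
The rod makes angle φ with the slider axis where L sinφ = r sinθ; differentiating, L cosφ·φ̇ = r ω cosθ.
L cosφ = √(L² − r² sin²θ) = 0.14393 m.
|ω_rod| = r ω |cosθ| / √(L² − r² sin²θ) = 0.0346·433.7·0.17880/0.14393 = 18.644 rad/s.

18.6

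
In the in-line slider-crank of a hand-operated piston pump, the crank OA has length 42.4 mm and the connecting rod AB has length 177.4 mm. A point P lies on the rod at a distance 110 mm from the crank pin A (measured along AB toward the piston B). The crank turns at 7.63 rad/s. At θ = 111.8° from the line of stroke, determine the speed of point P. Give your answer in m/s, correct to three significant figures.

0.287

ω = 7.63 rad/s.  Crank-pin speed |V_A| = rω = 0.32351 m/s, perpendicular to OA.
Rod angle: sinφ = −(r/L) sinθ ⇒ φ = -12.822°; ω_rod = −rω cosθ/√(L²−r²sin²θ) = +0.69456 rad/s.
V_P = V_A + ω_rod × AP, with AP = 0.11 m along the rod.
Components: V_Px = −rω sinθ − a·ω_rod·sinφ = -0.28342 m/s;  V_Py = rω cosθ + a·ω_rod·cosφ = -0.045646 m/s.
|V_P| = √(V_Px² + V_Py²) = 0.28707 m/s.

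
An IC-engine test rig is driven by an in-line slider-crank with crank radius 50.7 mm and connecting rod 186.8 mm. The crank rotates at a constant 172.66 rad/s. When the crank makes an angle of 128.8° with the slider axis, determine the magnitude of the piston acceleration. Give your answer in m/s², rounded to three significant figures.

ω = 172.7 rad/s
x(θ) = r cosθ + √(L² − r² sin²θ); with ω constant, a = ω²·d²x/dθ².
d²x/dθ² = −r cosθ − r²(cos2θ)/√u − r⁴ sin²2θ/(4u^{3/2}),  u = L² − r² sin²θ = 0.033333 m².
Substituting r = 0.0507 m, L = 0.1868 m, θ = 128.8°: d²x/dθ² = +0.034533 m.
a = ω²·d²x/dθ² = (172.7)²·(+0.034533) = +1029.5 m/s²;  |a| = 1029.5 m/s².

1030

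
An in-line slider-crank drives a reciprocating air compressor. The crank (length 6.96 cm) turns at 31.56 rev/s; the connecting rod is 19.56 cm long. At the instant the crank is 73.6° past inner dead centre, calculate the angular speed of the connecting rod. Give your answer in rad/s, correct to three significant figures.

21.2

ω = 198.3 rad/s (converted from 31.56 rev/s).
The rod makes angle φ with the slider axis where L sinφ = r sinθ; differentiating, L cosφ·φ̇ = r ω cosθ.
L cosφ = √(L² − r² sin²θ) = 0.18385 m.
|ω_rod| = r ω |cosθ| / √(L² − r² sin²θ) = 0.0696·198.3·0.28234/0.18385 = 21.195 rad/s.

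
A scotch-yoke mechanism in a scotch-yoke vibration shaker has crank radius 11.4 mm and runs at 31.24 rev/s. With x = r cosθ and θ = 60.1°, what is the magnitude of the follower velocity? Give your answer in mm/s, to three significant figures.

ω = 196.3 rad/s (from 31.24 rev/s).
x = r cosθ ⇒ ẋ = −rω sinθ.
|v| = rω|sinθ| = 0.0114·196.3·|sin 60.1°| = 1.9398 m/s = 1939.8 mm/s.

1940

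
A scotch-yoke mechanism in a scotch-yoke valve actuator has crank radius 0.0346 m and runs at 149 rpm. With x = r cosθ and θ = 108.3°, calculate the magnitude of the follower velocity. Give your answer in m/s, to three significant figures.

0.513

ω = 15.6 rad/s (from 149 rpm).
x = r cosθ ⇒ ẋ = −rω sinθ.
|v| = rω|sinθ| = 0.0346·15.6·|sin 108.3°| = 0.51257 m/s.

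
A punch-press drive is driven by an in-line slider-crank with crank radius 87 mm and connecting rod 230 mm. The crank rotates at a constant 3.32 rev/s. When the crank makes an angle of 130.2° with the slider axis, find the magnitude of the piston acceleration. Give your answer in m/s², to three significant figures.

ω = 2π·3.32 = 20.86 rad/s
x(θ) = r cosθ + √(L² − r² sin²θ); with ω constant, a = ω²·d²x/dθ².
d²x/dθ² = −r cosθ − r²(cos2θ)/√u − r⁴ sin²2θ/(4u^{3/2}),  u = L² − r² sin²θ = 0.0484844 m².
Substituting r = 0.087 m, L = 0.23 m, θ = 130.2°: d²x/dθ² = +0.060583 m.
a = ω²·d²x/dθ² = (20.86)²·(+0.060583) = +26.363 m/s²;  |a| = 26.363 m/s².

26.4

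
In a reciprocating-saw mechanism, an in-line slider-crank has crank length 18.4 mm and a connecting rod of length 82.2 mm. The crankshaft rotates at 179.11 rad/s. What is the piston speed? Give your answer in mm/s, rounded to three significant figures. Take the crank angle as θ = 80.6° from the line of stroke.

3370

ω = 179.1 rad/s
For an in-line slider-crank, x = r cosθ + √(L² − r² sin²θ), so v = −rω sinθ·[1 + r cosθ/√(L² − r² sin²θ)].
With r = 0.0184 m, L = 0.0822 m, θ = 80.6°: √(L² − r² sin²θ) = 0.080171 m.
v = −0.0184·179.1·0.98657·[1 + 0.0184·0.16333/0.080171] = -3.3732 m/s.
|v| = 3.3732 m/s = 3373.2 mm/s.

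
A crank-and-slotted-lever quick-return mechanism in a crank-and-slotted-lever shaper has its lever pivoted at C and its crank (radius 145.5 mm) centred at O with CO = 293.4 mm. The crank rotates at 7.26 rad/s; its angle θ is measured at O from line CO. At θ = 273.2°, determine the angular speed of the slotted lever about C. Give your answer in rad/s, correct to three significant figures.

ω = 7.26 rad/s
Crank pin A relative to C: A = (d + r cosθ, r sinθ); lever angle φ = atan2(r sinθ, d + r cosθ).
Differentiating tanφ: φ̇ = rω(d cosθ + r)/(d² + r² + 2dr cosθ).
d² + r² + 2dr cosθ = |CA|² = 0.11202 m²;  d cosθ + r = +0.16188 m.
|ω_lever| = |0.1455·7.26·+0.16188| / 0.11202 = 1.5265 rad/s.

1.53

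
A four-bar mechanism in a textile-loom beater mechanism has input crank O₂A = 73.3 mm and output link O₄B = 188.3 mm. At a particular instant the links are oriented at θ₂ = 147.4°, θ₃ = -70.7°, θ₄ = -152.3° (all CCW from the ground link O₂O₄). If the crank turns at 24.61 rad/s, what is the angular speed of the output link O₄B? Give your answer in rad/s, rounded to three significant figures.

5.98

ω₂ = 24.61 rad/s
Differentiating the loop-closure r₂e^{iθ₂}+r₃e^{iθ₃}=r₁+r₄e^{iθ₄} gives r₂ω₂e^{iθ₂}+r₃ω₃e^{iθ₃}=r₄ω₄e^{iθ₄}.
Eliminating the other unknown: ω₄ = r₂ω₂ sin(θ₂−θ₃) / [r₄ sin(θ₄−θ₃)].
Numerator sine = -0.61704; denominator sine = -0.98927.
Result = 0.0733·24.61·(-0.61704) / (0.1883·(-0.98927)) = +5.9753 rad/s; magnitude 5.9753 rad/s.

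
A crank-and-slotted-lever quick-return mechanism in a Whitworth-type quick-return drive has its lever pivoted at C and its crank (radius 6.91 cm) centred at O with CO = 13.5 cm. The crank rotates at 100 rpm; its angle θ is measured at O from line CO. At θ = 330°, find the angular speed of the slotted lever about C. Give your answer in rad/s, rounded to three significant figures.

3.44

ω = 10.47 rad/s (from 100 rpm).
Crank pin A relative to C: A = (d + r cosθ, r sinθ); lever angle φ = atan2(r sinθ, d + r cosθ).
Differentiating tanφ: φ̇ = rω(d cosθ + r)/(d² + r² + 2dr cosθ).
d² + r² + 2dr cosθ = |CA|² = 0.0391572 m²;  d cosθ + r = +0.18601 m.
|ω_lever| = |0.0691·10.47·+0.18601| / 0.0391572 = 3.4375 rad/s.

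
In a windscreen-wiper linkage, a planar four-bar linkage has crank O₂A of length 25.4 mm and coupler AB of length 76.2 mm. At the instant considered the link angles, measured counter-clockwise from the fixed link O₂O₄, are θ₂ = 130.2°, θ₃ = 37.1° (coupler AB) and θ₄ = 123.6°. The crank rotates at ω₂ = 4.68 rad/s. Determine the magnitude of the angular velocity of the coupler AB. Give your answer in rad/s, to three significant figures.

0.180

ω₂ = 4.68 rad/s
Differentiating the loop-closure r₂e^{iθ₂}+r₃e^{iθ₃}=r₁+r₄e^{iθ₄} gives r₂ω₂e^{iθ₂}+r₃ω₃e^{iθ₃}=r₄ω₄e^{iθ₄}.
Eliminating the other unknown: ω₃ = r₂ω₂ sin(θ₄−θ₂) / [r₃ sin(θ₃−θ₄)].
Numerator sine = -0.11494; denominator sine = -0.99813.
Result = 0.0254·4.68·(-0.11494) / (0.0762·(-0.99813)) = +0.17964 rad/s; magnitude 0.17964 rad/s.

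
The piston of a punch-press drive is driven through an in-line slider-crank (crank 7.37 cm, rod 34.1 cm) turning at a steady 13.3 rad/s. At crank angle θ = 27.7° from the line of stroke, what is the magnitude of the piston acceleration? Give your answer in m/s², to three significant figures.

13.2

ω = 13.3 rad/s
x(θ) = r cosθ + √(L² − r² sin²θ); with ω constant, a = ω²·d²x/dθ².
d²x/dθ² = −r cosθ − r²(cos2θ)/√u − r⁴ sin²2θ/(4u^{3/2}),  u = L² − r² sin²θ = 0.115107 m².
Substituting r = 0.0737 m, L = 0.341 m, θ = 27.7°: d²x/dθ² = -0.074472 m.
a = ω²·d²x/dθ² = (13.3)²·(-0.074472) = -13.173 m/s²;  |a| = 13.173 m/s².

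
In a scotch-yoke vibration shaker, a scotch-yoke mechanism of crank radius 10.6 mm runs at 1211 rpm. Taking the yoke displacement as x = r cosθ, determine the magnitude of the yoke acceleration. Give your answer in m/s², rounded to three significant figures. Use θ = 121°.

ω = 126.8 rad/s (from 1211 rpm).
x = r cosθ ⇒ ẍ = −rω² cosθ (ω constant).
|a| = rω²|cosθ| = 0.0106·(126.8)²·|cos 121°| = 87.799 m/s².

87.8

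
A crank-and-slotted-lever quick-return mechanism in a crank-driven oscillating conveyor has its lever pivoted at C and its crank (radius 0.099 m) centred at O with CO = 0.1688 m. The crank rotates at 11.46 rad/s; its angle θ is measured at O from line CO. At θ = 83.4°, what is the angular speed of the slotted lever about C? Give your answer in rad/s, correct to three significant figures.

3.19

ω = 11.46 rad/s
Crank pin A relative to C: A = (d + r cosθ, r sinθ); lever angle φ = atan2(r sinθ, d + r cosθ).
Differentiating tanφ: φ̇ = rω(d cosθ + r)/(d² + r² + 2dr cosθ).
d² + r² + 2dr cosθ = |CA|² = 0.0421359 m²;  d cosθ + r = +0.1184 m.
|ω_lever| = |0.099·11.46·+0.1184| / 0.0421359 = 3.188 rad/s.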